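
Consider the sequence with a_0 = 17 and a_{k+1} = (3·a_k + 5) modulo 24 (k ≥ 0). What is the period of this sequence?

4

Listing terms: a_0 = 17, a_1 = 8, a_2 = 5, a_3 = 20, a_4 = 17.
Since a_4 = a_0 = 17, the sequence is periodic with period 4.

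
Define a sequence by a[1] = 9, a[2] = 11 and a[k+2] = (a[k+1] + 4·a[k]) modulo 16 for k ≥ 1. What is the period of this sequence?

Computing terms: a[1] = 9,  a[2] = 11,  a[3] = 15,  a[4] = 11,  a[5] = 7,  a[6] = 3,  a[7] = 15,  a[8] = 11.
Since (a[7], a[8]) = (a[3], a[4]) = (15, 11) (two consecutive terms determine the rest), the sequence is eventually periodic: after a pre-period of length 2 it cycles with period 4.

4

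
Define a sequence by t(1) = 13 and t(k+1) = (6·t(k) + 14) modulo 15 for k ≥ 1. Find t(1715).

Listing terms: t(1) = 13,  t(2) = 2,  t(3) = 11,  t(4) = 5,  t(5) = 14,  t(6) = 8,  t(7) = 2.
Since t(7) = t(2) = 2, the sequence is eventually periodic: after a pre-period of length 1 it cycles with period 5.
For k ≥ 2, t(k) depends only on (k - 2) mod 5. (1715 - 2) mod 5 = 3, so t(1715) = t(5) = 14.

14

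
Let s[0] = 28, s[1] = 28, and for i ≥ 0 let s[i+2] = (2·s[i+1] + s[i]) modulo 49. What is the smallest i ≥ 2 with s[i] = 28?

6

We have s[0] = 28,  s[1] = 28,  s[2] = 35,  s[3] = 0,  s[4] = 35,  s[5] = 21,  s[6] = 28,  s[7] = 28.
The sequence repeats with period 6.
The value 28 next appears (with i ≥ 2) at s[6].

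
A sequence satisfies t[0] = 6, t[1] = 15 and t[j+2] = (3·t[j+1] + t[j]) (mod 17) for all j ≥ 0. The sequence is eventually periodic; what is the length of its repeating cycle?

16

Listing terms: t[0] = 6,  t[1] = 15,  t[2] = 0,  t[3] = 15,  t[4] = 11,  t[5] = 14,  t[6] = 2,  t[7] = 3,  t[8] = 11,  t[9] = 2,  t[10] = 0,  t[11] = 2,  t[12] = 6,  t[13] = 3,  t[14] = 15,  t[15] = 14,  t[16] = 6,  t[17] = 15.
The sequence repeats with period 16.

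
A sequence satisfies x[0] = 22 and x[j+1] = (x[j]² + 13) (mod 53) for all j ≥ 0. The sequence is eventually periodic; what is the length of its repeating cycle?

3

Computing terms: x[0] = 22,  x[1] = 20,  x[2] = 42,  x[3] = 28,  x[4] = 2,  x[5] = 17,  x[6] = 37,  x[7] = 4,  x[8] = 29,  x[9] = 6,  x[10] = 49,  x[11] = 29.
Since x[11] = x[8] = 29, the sequence is eventually periodic: after a pre-period of length 8 it cycles with period 3.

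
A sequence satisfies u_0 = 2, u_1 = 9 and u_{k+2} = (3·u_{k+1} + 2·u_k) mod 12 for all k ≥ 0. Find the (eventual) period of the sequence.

u_0 = 2, u_1 = 9, u_2 = 7, u_3 = 3, u_4 = 11, u_5 = 3, u_6 = 7, u_7 = 3.
Since (u_6, u_7) = (u_2, u_3) = (7, 3) (two consecutive terms determine the rest), the sequence is eventually periodic: after a pre-period of length 2 it cycles with period 4.

4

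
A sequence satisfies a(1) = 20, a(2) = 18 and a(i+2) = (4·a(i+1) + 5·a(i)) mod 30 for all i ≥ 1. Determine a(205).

2

We have a(1) = 20,  a(2) = 18,  a(3) = 22,  a(4) = 28,  a(5) = 12,  a(6) = 8,  a(7) = 2,  a(8) = 18,  a(9) = 22.
Since (a(8), a(9)) = (a(2), a(3)) = (18, 22) (two consecutive terms determine the rest), the sequence is eventually periodic: after a pre-period of length 1 it cycles with period 6.
For i ≥ 2, a(i) depends only on (i - 2) mod 6. (205 - 2) mod 6 = 5, so a(205) = a(7) = 2.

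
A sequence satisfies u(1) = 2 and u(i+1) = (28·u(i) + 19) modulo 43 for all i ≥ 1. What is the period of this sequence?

We have u(1) = 2, u(2) = 32, u(3) = 12, u(4) = 11, u(5) = 26, u(6) = 16, u(7) = 37, u(8) = 23, u(9) = 18, u(10) = 7, u(11) = 0, u(12) = 19, u(13) = 35, u(14) = 10, u(15) = 41, u(16) = 6, u(17) = 15, u(18) = 9, u(19) = 13, u(20) = 39, u(21) = 36, u(22) = 38, u(23) = 8, u(24) = 28, u(25) = 29, u(26) = 14, u(27) = 24, u(28) = 3, u(29) = 17, u(30) = 22, u(31) = 33, u(32) = 40, u(33) = 21, u(34) = 5, u(35) = 30, u(36) = 42, u(37) = 34, u(38) = 25, u(39) = 31, u(40) = 27, u(41) = 1, u(42) = 4, u(43) = 2.
The sequence repeats with period 42.

42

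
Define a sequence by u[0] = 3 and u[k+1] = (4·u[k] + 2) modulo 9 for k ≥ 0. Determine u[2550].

0

Computing terms: u[0] = 3,  u[1] = 5,  u[2] = 4,  u[3] = 0,  u[4] = 2,  u[5] = 1,  u[6] = 6,  u[7] = 8,  u[8] = 7,  u[9] = 3.
The sequence repeats with period 9.
So u[2550] = u[0 + ((2550-0) mod 9)] = u[3] = 0.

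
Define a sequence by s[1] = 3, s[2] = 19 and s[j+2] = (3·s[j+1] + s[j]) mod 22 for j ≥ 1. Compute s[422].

3

s[1] = 3, s[2] = 19, s[3] = 16, s[4] = 1, s[5] = 19, s[6] = 14, s[7] = 17, s[8] = 21, s[9] = 14, s[10] = 19, s[11] = 5, s[12] = 12, s[13] = 19, s[14] = 3, s[15] = 6, s[16] = 21, s[17] = 3, s[18] = 8, s[19] = 5, s[20] = 1, s[21] = 8, s[22] = 3, s[23] = 17, s[24] = 10, s[25] = 3, s[26] = 19.
The sequence repeats with period 24.
So s[422] = s[1 + ((422-1) mod 24)] = s[14] = 3.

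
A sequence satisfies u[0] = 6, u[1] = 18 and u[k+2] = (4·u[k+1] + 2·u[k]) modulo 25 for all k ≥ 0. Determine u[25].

18

u[0] = 6,  u[1] = 18,  u[2] = 9,  u[3] = 22,  u[4] = 6,  u[5] = 18.
The sequence repeats with period 4.
(25 - 0) mod 4 = 1, so u[25] = u[1] = 18.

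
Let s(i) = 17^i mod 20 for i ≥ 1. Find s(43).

We have s(1) = 17, s(2) = 9, s(3) = 13, s(4) = 1, s(5) = 17.
The sequence repeats with period 4.
(43 - 1) mod 4 = 2, so s(43) = s(3) = 13.

13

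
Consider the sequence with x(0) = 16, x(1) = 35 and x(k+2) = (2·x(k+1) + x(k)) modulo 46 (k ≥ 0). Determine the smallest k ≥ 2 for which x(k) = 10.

Computing terms: x(0) = 16,  x(1) = 35,  x(2) = 40,  x(3) = 23,  x(4) = 40,  x(5) = 11,  x(6) = 16,  x(7) = 43,  x(8) = 10,  x(9) = 17,  x(10) = 44,  x(11) = 13,  x(12) = 24,  x(13) = 15,  x(14) = 8,  x(15) = 31,  x(16) = 24,  x(17) = 33,  x(18) = 44,  x(19) = 29,  x(20) = 10,  x(21) = 3,  x(22) = 16,  x(23) = 35.
The sequence repeats with period 22.
The value 10 first appears (with k ≥ 2) at x(8).

8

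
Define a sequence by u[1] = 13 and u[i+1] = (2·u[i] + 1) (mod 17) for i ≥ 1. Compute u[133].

Computing terms: u[1] = 13; u[2] = 10; u[3] = 4; u[4] = 9; u[5] = 2; u[6] = 5; u[7] = 11; u[8] = 6; u[9] = 13.
The sequence repeats with period 8.
So u[133] = u[1 + ((133-1) mod 8)] = u[5] = 2.

2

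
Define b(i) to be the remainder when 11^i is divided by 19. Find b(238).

11

b(1) = 11; b(2) = 7; b(3) = 1; b(4) = 11.
Since b(4) = b(1) = 11, the sequence is periodic with period 3.
(238 - 1) mod 3 = 0, so b(238) = b(1) = 11.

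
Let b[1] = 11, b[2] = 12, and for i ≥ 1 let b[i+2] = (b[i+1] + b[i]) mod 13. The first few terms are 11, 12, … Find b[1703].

Listing terms: b[1] = 11; b[2] = 12; b[3] = 10; b[4] = 9; b[5] = 6; b[6] = 2; b[7] = 8; b[8] = 10; b[9] = 5; b[10] = 2; b[11] = 7; b[12] = 9; b[13] = 3; b[14] = 12; b[15] = 2; b[16] = 1; b[17] = 3; b[18] = 4; b[19] = 7; b[20] = 11; b[21] = 5; b[22] = 3; b[23] = 8; b[24] = 11; b[25] = 6; b[26] = 4; b[27] = 10; b[28] = 1; b[29] = 11; b[30] = 12.
The sequence repeats with period 28.
So b[1703] = b[1 + ((1703-1) mod 28)] = b[23] = 8.

8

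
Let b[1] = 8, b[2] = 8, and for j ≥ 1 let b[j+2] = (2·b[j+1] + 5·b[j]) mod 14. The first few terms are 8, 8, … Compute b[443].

0

b[1] = 8; b[2] = 8; b[3] = 0; b[4] = 12; b[5] = 10; b[6] = 10; b[7] = 0; b[8] = 8; b[9] = 2; b[10] = 2; b[11] = 0; b[12] = 10; b[13] = 6; b[14] = 6; b[15] = 0; b[16] = 2; b[17] = 4; b[18] = 4; b[19] = 0; b[20] = 6; b[21] = 12; b[22] = 12; b[23] = 0; b[24] = 4; b[25] = 8; b[26] = 8.
Since (b[25], b[26]) = (b[1], b[2]) = (8, 8) (two consecutive terms determine the rest), the sequence is periodic with period 24.
So b[443] = b[1 + ((443-1) mod 24)] = b[11] = 0.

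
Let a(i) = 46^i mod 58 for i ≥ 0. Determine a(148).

30

Listing terms: a(0) = 1; a(1) = 46; a(2) = 28; a(3) = 12; a(4) = 30; a(5) = 46.
Since a(5) = a(1) = 46, the sequence is eventually periodic: after a pre-period of length 1 it cycles with period 4.
For i ≥ 1, a(i) depends only on (i - 1) mod 4. (148 - 1) mod 4 = 3, so a(148) = a(4) = 30.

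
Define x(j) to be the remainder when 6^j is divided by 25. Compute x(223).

Computing terms: x(1) = 6, x(2) = 11, x(3) = 16, x(4) = 21, x(5) = 1, x(6) = 6.
The sequence repeats with period 5.
So x(223) = x(1 + ((223-1) mod 5)) = x(3) = 16.

16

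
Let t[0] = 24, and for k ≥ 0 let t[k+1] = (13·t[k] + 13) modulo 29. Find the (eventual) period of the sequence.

We have t[0] = 24,  t[1] = 6,  t[2] = 4,  t[3] = 7,  t[4] = 17,  t[5] = 2,  t[6] = 10,  t[7] = 27,  t[8] = 16,  t[9] = 18,  t[10] = 15,  t[11] = 5,  t[12] = 20,  t[13] = 12,  t[14] = 24.
The sequence repeats with period 14.

14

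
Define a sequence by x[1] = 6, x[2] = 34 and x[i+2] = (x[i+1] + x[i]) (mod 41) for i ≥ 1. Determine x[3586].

Listing terms: x[1] = 6; x[2] = 34; x[3] = 40; x[4] = 33; x[5] = 32; x[6] = 24; x[7] = 15; x[8] = 39; x[9] = 13; x[10] = 11; x[11] = 24; x[12] = 35; x[13] = 18; x[14] = 12; x[15] = 30; x[16] = 1; x[17] = 31; x[18] = 32; x[19] = 22; x[20] = 13; x[21] = 35; x[22] = 7; x[23] = 1; x[24] = 8; x[25] = 9; x[26] = 17; x[27] = 26; x[28] = 2; x[29] = 28; x[30] = 30; x[31] = 17; x[32] = 6; x[33] = 23; x[34] = 29; x[35] = 11; x[36] = 40; x[37] = 10; x[38] = 9; x[39] = 19; x[40] = 28; x[41] = 6; x[42] = 34.
Since (x[41], x[42]) = (x[1], x[2]) = (6, 34) (two consecutive terms determine the rest), the sequence is periodic with period 40.
(3586 - 1) mod 40 = 25, so x[3586] = x[26] = 17.

17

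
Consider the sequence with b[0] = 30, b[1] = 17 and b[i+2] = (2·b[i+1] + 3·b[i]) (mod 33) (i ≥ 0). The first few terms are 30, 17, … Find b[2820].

b[0] = 30,  b[1] = 17,  b[2] = 25,  b[3] = 2,  b[4] = 13,  b[5] = 32,  b[6] = 4,  b[7] = 5,  b[8] = 22,  b[9] = 26,  b[10] = 19,  b[11] = 17,  b[12] = 25.
Since (b[11], b[12]) = (b[1], b[2]) = (17, 25) (two consecutive terms determine the rest), the sequence is eventually periodic: after a pre-period of length 1 it cycles with period 10.
For i ≥ 1, b[i] depends only on (i - 1) mod 10. (2820 - 1) mod 10 = 9, so b[2820] = b[10] = 19.

19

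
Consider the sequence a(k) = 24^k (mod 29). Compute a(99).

24

We have a(1) = 24,  a(2) = 25,  a(3) = 20,  a(4) = 16,  a(5) = 7,  a(6) = 23,  a(7) = 1,  a(8) = 24.
Since a(8) = a(1) = 24, the sequence is periodic with period 7.
So a(99) = a(1 + ((99-1) mod 7)) = a(1) = 24.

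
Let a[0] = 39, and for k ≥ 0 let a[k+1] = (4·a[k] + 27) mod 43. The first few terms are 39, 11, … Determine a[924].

We have a[0] = 39; a[1] = 11; a[2] = 28; a[3] = 10; a[4] = 24; a[5] = 37; a[6] = 3; a[7] = 39.
Since a[7] = a[0] = 39, the sequence is periodic with period 7.
So a[924] = a[0 + ((924-0) mod 7)] = a[0] = 39.

39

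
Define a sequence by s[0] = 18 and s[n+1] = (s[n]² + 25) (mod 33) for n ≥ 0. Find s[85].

8

Computing terms: s[0] = 18; s[1] = 19; s[2] = 23; s[3] = 26; s[4] = 8; s[5] = 23.
Since s[5] = s[2] = 23, the sequence is eventually periodic: after a pre-period of length 2 it cycles with period 3.
For n ≥ 2, s[n] depends only on (n - 2) mod 3. (85 - 2) mod 3 = 2, so s[85] = s[4] = 8.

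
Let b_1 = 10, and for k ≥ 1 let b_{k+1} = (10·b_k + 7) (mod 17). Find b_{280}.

4

We have b_1 = 10; b_2 = 5; b_3 = 6; b_4 = 16; b_5 = 14; b_6 = 11; b_7 = 15; b_8 = 4; b_9 = 13; b_{10} = 1; b_{11} = 0; b_{12} = 7; b_{13} = 9; b_{14} = 12; b_{15} = 8; b_{16} = 2; b_{17} = 10.
Since b_{17} = b_1 = 10, the sequence is periodic with period 16.
(280 - 1) mod 16 = 7, so b_{280} = b_8 = 4.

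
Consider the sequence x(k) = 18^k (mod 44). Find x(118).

We have x(0) = 1, x(1) = 18, x(2) = 16, x(3) = 24, x(4) = 36, x(5) = 32, x(6) = 4, x(7) = 28, x(8) = 20, x(9) = 8, x(10) = 12, x(11) = 40, x(12) = 16.
Since x(12) = x(2) = 16, the sequence is eventually periodic: after a pre-period of length 2 it cycles with period 10.
For k ≥ 2, x(k) depends only on (k - 2) mod 10. (118 - 2) mod 10 = 6, so x(118) = x(8) = 20.

20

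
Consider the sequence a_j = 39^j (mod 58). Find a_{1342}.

9

Listing terms: a_0 = 1, a_1 = 39, a_2 = 13, a_3 = 43, a_4 = 53, a_5 = 37, a_6 = 51, a_7 = 17, a_8 = 25, a_9 = 47, a_{10} = 35, a_{11} = 31, a_{12} = 49, a_{13} = 55, a_{14} = 57, a_{15} = 19, a_{16} = 45, a_{17} = 15, a_{18} = 5, a_{19} = 21, a_{20} = 7, a_{21} = 41, a_{22} = 33, a_{23} = 11, a_{24} = 23, a_{25} = 27, a_{26} = 9, a_{27} = 3, a_{28} = 1.
The sequence repeats with period 28.
So a_{1342} = a_{0 + ((1342-0) mod 28)} = a_{26} = 9.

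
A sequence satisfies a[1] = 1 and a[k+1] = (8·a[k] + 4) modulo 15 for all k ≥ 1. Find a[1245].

1

a[1] = 1,  a[2] = 12,  a[3] = 10,  a[4] = 9,  a[5] = 1.
Since a[5] = a[1] = 1, the sequence is periodic with period 4.
(1245 - 1) mod 4 = 0, so a[1245] = a[1] = 1.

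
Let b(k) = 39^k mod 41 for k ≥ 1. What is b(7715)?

32

Listing terms: b(1) = 39; b(2) = 4; b(3) = 33; b(4) = 16; b(5) = 9; b(6) = 23; b(7) = 36; b(8) = 10; b(9) = 21; b(10) = 40; b(11) = 2; b(12) = 37; b(13) = 8; b(14) = 25; b(15) = 32; b(16) = 18; b(17) = 5; b(18) = 31; b(19) = 20; b(20) = 1; b(21) = 39.
The sequence repeats with period 20.
So b(7715) = b(1 + ((7715-1) mod 20)) = b(15) = 32.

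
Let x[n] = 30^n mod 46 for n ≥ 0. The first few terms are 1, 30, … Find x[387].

Listing terms: x[0] = 1; x[1] = 30; x[2] = 26; x[3] = 44; x[4] = 32; x[5] = 40; x[6] = 4; x[7] = 28; x[8] = 12; x[9] = 38; x[10] = 36; x[11] = 22; x[12] = 16; x[13] = 20; x[14] = 2; x[15] = 14; x[16] = 6; x[17] = 42; x[18] = 18; x[19] = 34; x[20] = 8; x[21] = 10; x[22] = 24; x[23] = 30.
Since x[23] = x[1] = 30, the sequence is eventually periodic: after a pre-period of length 1 it cycles with period 22.
For n ≥ 1, x[n] depends only on (n - 1) mod 22. (387 - 1) mod 22 = 12, so x[387] = x[13] = 20.

20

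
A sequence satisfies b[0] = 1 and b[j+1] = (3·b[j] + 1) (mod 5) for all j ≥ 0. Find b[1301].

4

Computing terms: b[0] = 1,  b[1] = 4,  b[2] = 3,  b[3] = 0,  b[4] = 1.
Since b[4] = b[0] = 1, the sequence is periodic with period 4.
So b[1301] = b[0 + ((1301-0) mod 4)] = b[1] = 4.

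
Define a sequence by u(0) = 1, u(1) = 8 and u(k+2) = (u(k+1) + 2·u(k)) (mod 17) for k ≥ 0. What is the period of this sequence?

Computing terms: u(0) = 1,  u(1) = 8,  u(2) = 10,  u(3) = 9,  u(4) = 12,  u(5) = 13,  u(6) = 3,  u(7) = 12,  u(8) = 1,  u(9) = 8.
The sequence repeats with period 8.

8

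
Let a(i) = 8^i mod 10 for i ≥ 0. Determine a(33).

Computing terms: a(0) = 1; a(1) = 8; a(2) = 4; a(3) = 2; a(4) = 6; a(5) = 8.
Since a(5) = a(1) = 8, the sequence is eventually periodic: after a pre-period of length 1 it cycles with period 4.
For i ≥ 1, a(i) depends only on (i - 1) mod 4. (33 - 1) mod 4 = 0, so a(33) = a(1) = 8.

8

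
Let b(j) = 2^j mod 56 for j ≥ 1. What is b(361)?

We have b(1) = 2,  b(2) = 4,  b(3) = 8,  b(4) = 16,  b(5) = 32,  b(6) = 8.
Since b(6) = b(3) = 8, the sequence is eventually periodic: after a pre-period of length 2 it cycles with period 3.
For j ≥ 3, b(j) depends only on (j - 3) mod 3. (361 - 3) mod 3 = 1, so b(361) = b(4) = 16.

16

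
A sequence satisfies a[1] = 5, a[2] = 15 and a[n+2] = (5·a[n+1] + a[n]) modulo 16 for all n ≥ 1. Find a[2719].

9

Listing terms: a[1] = 5; a[2] = 15; a[3] = 0; a[4] = 15; a[5] = 11; a[6] = 6; a[7] = 9; a[8] = 3; a[9] = 8; a[10] = 11; a[11] = 15; a[12] = 6; a[13] = 13; a[14] = 7; a[15] = 0; a[16] = 7; a[17] = 3; a[18] = 6; a[19] = 1; a[20] = 11; a[21] = 8; a[22] = 3; a[23] = 7; a[24] = 6; a[25] = 5; a[26] = 15.
The sequence repeats with period 24.
(2719 - 1) mod 24 = 6, so a[2719] = a[7] = 9.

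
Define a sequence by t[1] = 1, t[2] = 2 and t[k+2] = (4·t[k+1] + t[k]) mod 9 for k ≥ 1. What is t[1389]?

Listing terms: t[1] = 1,  t[2] = 2,  t[3] = 0,  t[4] = 2,  t[5] = 8,  t[6] = 7,  t[7] = 0,  t[8] = 7,  t[9] = 1,  t[10] = 2.
Since (t[9], t[10]) = (t[1], t[2]) = (1, 2) (two consecutive terms determine the rest), the sequence is periodic with period 8.
(1389 - 1) mod 8 = 4, so t[1389] = t[5] = 8.

8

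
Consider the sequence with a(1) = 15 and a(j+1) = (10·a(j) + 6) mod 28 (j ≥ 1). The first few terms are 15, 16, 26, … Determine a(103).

22

a(1) = 15, a(2) = 16, a(3) = 26, a(4) = 14, a(5) = 6, a(6) = 10, a(7) = 22, a(8) = 2, a(9) = 26.
Since a(9) = a(3) = 26, the sequence is eventually periodic: after a pre-period of length 2 it cycles with period 6.
For j ≥ 3, a(j) depends only on (j - 3) mod 6. (103 - 3) mod 6 = 4, so a(103) = a(7) = 22.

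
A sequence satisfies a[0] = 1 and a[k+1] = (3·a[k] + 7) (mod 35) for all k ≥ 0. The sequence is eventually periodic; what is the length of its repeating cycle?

a[0] = 1, a[1] = 10, a[2] = 2, a[3] = 13, a[4] = 11, a[5] = 5, a[6] = 22, a[7] = 3, a[8] = 16, a[9] = 20, a[10] = 32, a[11] = 33, a[12] = 1.
Since a[12] = a[0] = 1, the sequence is periodic with period 12.

12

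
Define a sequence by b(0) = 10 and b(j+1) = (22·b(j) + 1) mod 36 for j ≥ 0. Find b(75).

31

b(0) = 10; b(1) = 5; b(2) = 3; b(3) = 31; b(4) = 35; b(5) = 15; b(6) = 7; b(7) = 11; b(8) = 27; b(9) = 19; b(10) = 23; b(11) = 3.
Since b(11) = b(2) = 3, the sequence is eventually periodic: after a pre-period of length 2 it cycles with period 9.
For j ≥ 2, b(j) depends only on (j - 2) mod 9. (75 - 2) mod 9 = 1, so b(75) = b(3) = 31.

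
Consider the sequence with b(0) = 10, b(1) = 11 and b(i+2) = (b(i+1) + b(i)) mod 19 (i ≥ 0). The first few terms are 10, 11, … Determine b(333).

14

Listing terms: b(0) = 10; b(1) = 11; b(2) = 2; b(3) = 13; b(4) = 15; b(5) = 9; b(6) = 5; b(7) = 14; b(8) = 0; b(9) = 14; b(10) = 14; b(11) = 9; b(12) = 4; b(13) = 13; b(14) = 17; b(15) = 11; b(16) = 9; b(17) = 1; b(18) = 10; b(19) = 11.
The sequence repeats with period 18.
(333 - 0) mod 18 = 9, so b(333) = b(9) = 14.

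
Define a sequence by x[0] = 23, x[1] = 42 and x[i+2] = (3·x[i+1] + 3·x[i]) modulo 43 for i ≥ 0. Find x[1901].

12

We have x[0] = 23, x[1] = 42, x[2] = 23, x[3] = 23, x[4] = 9, x[5] = 10, x[6] = 14, x[7] = 29, x[8] = 0, x[9] = 1, x[10] = 3, x[11] = 12, x[12] = 2, x[13] = 42, x[14] = 3, x[15] = 6, x[16] = 27, x[17] = 13, x[18] = 34, x[19] = 12, x[20] = 9, x[21] = 20, x[22] = 1, x[23] = 20, x[24] = 20, x[25] = 34, x[26] = 33, x[27] = 29, x[28] = 14, x[29] = 0, x[30] = 42, x[31] = 40, x[32] = 31, x[33] = 41, x[34] = 1, x[35] = 40, x[36] = 37, x[37] = 16, x[38] = 30, x[39] = 9, x[40] = 31, x[41] = 34, x[42] = 23, x[43] = 42.
Since (x[42], x[43]) = (x[0], x[1]) = (23, 42) (two consecutive terms determine the rest), the sequence is periodic with period 42.
(1901 - 0) mod 42 = 11, so x[1901] = x[11] = 12.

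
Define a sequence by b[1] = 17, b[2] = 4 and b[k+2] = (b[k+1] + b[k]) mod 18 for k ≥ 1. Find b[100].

b[1] = 17, b[2] = 4, b[3] = 3, b[4] = 7, b[5] = 10, b[6] = 17, b[7] = 9, b[8] = 8, b[9] = 17, b[10] = 7, b[11] = 6, b[12] = 13, b[13] = 1, b[14] = 14, b[15] = 15, b[16] = 11, b[17] = 8, b[18] = 1, b[19] = 9, b[20] = 10, b[21] = 1, b[22] = 11, b[23] = 12, b[24] = 5, b[25] = 17, b[26] = 4.
The sequence repeats with period 24.
(100 - 1) mod 24 = 3, so b[100] = b[4] = 7.

7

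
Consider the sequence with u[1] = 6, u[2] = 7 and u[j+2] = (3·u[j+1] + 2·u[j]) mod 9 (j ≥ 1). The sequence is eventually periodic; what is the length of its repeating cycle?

12

Computing terms: u[1] = 6, u[2] = 7, u[3] = 6, u[4] = 5, u[5] = 0, u[6] = 1, u[7] = 3, u[8] = 2, u[9] = 3, u[10] = 4, u[11] = 0, u[12] = 8, u[13] = 6, u[14] = 7.
Since (u[13], u[14]) = (u[1], u[2]) = (6, 7) (two consecutive terms determine the rest), the sequence is periodic with period 12.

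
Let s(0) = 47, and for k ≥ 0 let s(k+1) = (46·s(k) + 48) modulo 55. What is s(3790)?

47

We have s(0) = 47; s(1) = 10; s(2) = 13; s(3) = 41; s(4) = 9; s(5) = 22; s(6) = 15; s(7) = 23; s(8) = 6; s(9) = 49; s(10) = 47.
The sequence repeats with period 10.
(3790 - 0) mod 10 = 0, so s(3790) = s(0) = 47.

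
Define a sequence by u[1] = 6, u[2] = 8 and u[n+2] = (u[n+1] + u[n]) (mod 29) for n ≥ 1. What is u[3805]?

Computing terms: u[1] = 6,  u[2] = 8,  u[3] = 14,  u[4] = 22,  u[5] = 7,  u[6] = 0,  u[7] = 7,  u[8] = 7,  u[9] = 14,  u[10] = 21,  u[11] = 6,  u[12] = 27,  u[13] = 4,  u[14] = 2,  u[15] = 6,  u[16] = 8.
Since (u[15], u[16]) = (u[1], u[2]) = (6, 8) (two consecutive terms determine the rest), the sequence is periodic with period 14.
(3805 - 1) mod 14 = 10, so u[3805] = u[11] = 6.

6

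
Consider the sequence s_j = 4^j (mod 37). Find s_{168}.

26

We have s_0 = 1, s_1 = 4, s_2 = 16, s_3 = 27, s_4 = 34, s_5 = 25, s_6 = 26, s_7 = 30, s_8 = 9, s_9 = 36, s_{10} = 33, s_{11} = 21, s_{12} = 10, s_{13} = 3, s_{14} = 12, s_{15} = 11, s_{16} = 7, s_{17} = 28, s_{18} = 1.
Since s_{18} = s_0 = 1, the sequence is periodic with period 18.
So s_{168} = s_{0 + ((168-0) mod 18)} = s_6 = 26.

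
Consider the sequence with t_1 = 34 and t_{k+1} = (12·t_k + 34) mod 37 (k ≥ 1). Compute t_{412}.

18

Computing terms: t_1 = 34; t_2 = 35; t_3 = 10; t_4 = 6; t_5 = 32; t_6 = 11; t_7 = 18; t_8 = 28; t_9 = 0; t_{10} = 34.
The sequence repeats with period 9.
So t_{412} = t_{1 + ((412-1) mod 9)} = t_7 = 18.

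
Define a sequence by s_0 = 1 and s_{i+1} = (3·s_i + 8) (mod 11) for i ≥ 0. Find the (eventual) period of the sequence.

s_0 = 1, s_1 = 0, s_2 = 8, s_3 = 10, s_4 = 5, s_5 = 1.
The sequence repeats with period 5.

5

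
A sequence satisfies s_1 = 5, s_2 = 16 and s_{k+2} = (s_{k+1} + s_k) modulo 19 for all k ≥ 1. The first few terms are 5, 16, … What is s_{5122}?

We have s_1 = 5, s_2 = 16, s_3 = 2, s_4 = 18, s_5 = 1, s_6 = 0, s_7 = 1, s_8 = 1, s_9 = 2, s_{10} = 3, s_{11} = 5, s_{12} = 8, s_{13} = 13, s_{14} = 2, s_{15} = 15, s_{16} = 17, s_{17} = 13, s_{18} = 11, s_{19} = 5, s_{20} = 16.
The sequence repeats with period 18.
(5122 - 1) mod 18 = 9, so s_{5122} = s_{10} = 3.

3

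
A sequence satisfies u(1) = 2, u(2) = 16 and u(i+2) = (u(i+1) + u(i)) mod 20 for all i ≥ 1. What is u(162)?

6

Computing terms: u(1) = 2; u(2) = 16; u(3) = 18; u(4) = 14; u(5) = 12; u(6) = 6; u(7) = 18; u(8) = 4; u(9) = 2; u(10) = 6; u(11) = 8; u(12) = 14; u(13) = 2; u(14) = 16.
The sequence repeats with period 12.
(162 - 1) mod 12 = 5, so u(162) = u(6) = 6.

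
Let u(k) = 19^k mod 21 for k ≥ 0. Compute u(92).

4

Computing terms: u(0) = 1,  u(1) = 19,  u(2) = 4,  u(3) = 13,  u(4) = 16,  u(5) = 10,  u(6) = 1.
The sequence repeats with period 6.
So u(92) = u(0 + ((92-0) mod 6)) = u(2) = 4.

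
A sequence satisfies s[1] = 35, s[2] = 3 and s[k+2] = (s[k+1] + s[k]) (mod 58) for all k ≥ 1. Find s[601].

9

s[1] = 35, s[2] = 3, s[3] = 38, s[4] = 41, s[5] = 21, s[6] = 4, s[7] = 25, s[8] = 29, s[9] = 54, s[10] = 25, s[11] = 21, s[12] = 46, s[13] = 9, s[14] = 55, s[15] = 6, s[16] = 3, s[17] = 9, s[18] = 12, s[19] = 21, s[20] = 33, s[21] = 54, s[22] = 29, s[23] = 25, s[24] = 54, s[25] = 21, s[26] = 17, s[27] = 38, s[28] = 55, s[29] = 35, s[30] = 32, s[31] = 9, s[32] = 41, s[33] = 50, s[34] = 33, s[35] = 25, s[36] = 0, s[37] = 25, s[38] = 25, s[39] = 50, s[40] = 17, s[41] = 9, s[42] = 26, s[43] = 35, s[44] = 3.
Since (s[43], s[44]) = (s[1], s[2]) = (35, 3) (two consecutive terms determine the rest), the sequence is periodic with period 42.
(601 - 1) mod 42 = 12, so s[601] = s[13] = 9.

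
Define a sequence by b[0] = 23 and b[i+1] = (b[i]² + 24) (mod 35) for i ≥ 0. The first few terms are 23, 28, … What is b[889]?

28

b[0] = 23,  b[1] = 28,  b[2] = 3,  b[3] = 33,  b[4] = 28.
Since b[4] = b[1] = 28, the sequence is eventually periodic: after a pre-period of length 1 it cycles with period 3.
For i ≥ 1, b[i] depends only on (i - 1) mod 3. (889 - 1) mod 3 = 0, so b[889] = b[1] = 28.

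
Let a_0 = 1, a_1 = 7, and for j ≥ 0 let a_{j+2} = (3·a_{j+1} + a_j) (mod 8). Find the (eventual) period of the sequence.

Listing terms: a_0 = 1, a_1 = 7, a_2 = 6, a_3 = 1, a_4 = 1, a_5 = 4, a_6 = 5, a_7 = 3, a_8 = 6, a_9 = 5, a_{10} = 5, a_{11} = 4, a_{12} = 1, a_{13} = 7.
The sequence repeats with period 12.

12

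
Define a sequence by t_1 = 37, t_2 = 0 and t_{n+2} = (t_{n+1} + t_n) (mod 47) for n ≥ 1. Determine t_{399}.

Computing terms: t_1 = 37; t_2 = 0; t_3 = 37; t_4 = 37; t_5 = 27; t_6 = 17; t_7 = 44; t_8 = 14; t_9 = 11; t_{10} = 25; t_{11} = 36; t_{12} = 14; t_{13} = 3; t_{14} = 17; t_{15} = 20; t_{16} = 37; t_{17} = 10; t_{18} = 0; t_{19} = 10; t_{20} = 10; t_{21} = 20; t_{22} = 30; t_{23} = 3; t_{24} = 33; t_{25} = 36; t_{26} = 22; t_{27} = 11; t_{28} = 33; t_{29} = 44; t_{30} = 30; t_{31} = 27; t_{32} = 10; t_{33} = 37; t_{34} = 0.
The sequence repeats with period 32.
(399 - 1) mod 32 = 14, so t_{399} = t_{15} = 20.

20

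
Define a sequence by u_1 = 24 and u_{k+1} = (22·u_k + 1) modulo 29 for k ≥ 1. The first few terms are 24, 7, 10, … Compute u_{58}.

7

Computing terms: u_1 = 24,  u_2 = 7,  u_3 = 10,  u_4 = 18,  u_5 = 20,  u_6 = 6,  u_7 = 17,  u_8 = 27,  u_9 = 15,  u_{10} = 12,  u_{11} = 4,  u_{12} = 2,  u_{13} = 16,  u_{14} = 5,  u_{15} = 24.
Since u_{15} = u_1 = 24, the sequence is periodic with period 14.
So u_{58} = u_{1 + ((58-1) mod 14)} = u_2 = 7.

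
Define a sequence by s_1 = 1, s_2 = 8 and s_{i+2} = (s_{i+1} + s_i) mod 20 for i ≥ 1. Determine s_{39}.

We have s_1 = 1,  s_2 = 8,  s_3 = 9,  s_4 = 17,  s_5 = 6,  s_6 = 3,  s_7 = 9,  s_8 = 12,  s_9 = 1,  s_{10} = 13,  s_{11} = 14,  s_{12} = 7,  s_{13} = 1,  s_{14} = 8.
The sequence repeats with period 12.
So s_{39} = s_{1 + ((39-1) mod 12)} = s_3 = 9.

9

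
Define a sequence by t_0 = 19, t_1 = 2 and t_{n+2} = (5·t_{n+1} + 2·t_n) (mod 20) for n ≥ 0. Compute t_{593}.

12

We have t_0 = 19, t_1 = 2, t_2 = 8, t_3 = 4, t_4 = 16, t_5 = 8, t_6 = 12, t_7 = 16, t_8 = 4, t_9 = 12, t_{10} = 8, t_{11} = 4.
Since (t_{10}, t_{11}) = (t_2, t_3) = (8, 4) (two consecutive terms determine the rest), the sequence is eventually periodic: after a pre-period of length 2 it cycles with period 8.
For n ≥ 2, t_n depends only on (n - 2) mod 8. (593 - 2) mod 8 = 7, so t_{593} = t_9 = 12.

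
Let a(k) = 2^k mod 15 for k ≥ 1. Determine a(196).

1

Computing terms: a(1) = 2, a(2) = 4, a(3) = 8, a(4) = 1, a(5) = 2.
The sequence repeats with period 4.
(196 - 1) mod 4 = 3, so a(196) = a(4) = 1.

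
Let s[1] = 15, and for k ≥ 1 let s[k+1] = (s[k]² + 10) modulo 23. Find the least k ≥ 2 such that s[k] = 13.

5

Listing terms: s[1] = 15, s[2] = 5, s[3] = 12, s[4] = 16, s[5] = 13, s[6] = 18, s[7] = 12.
Since s[7] = s[3] = 12, the sequence is eventually periodic: after a pre-period of length 2 it cycles with period 4.
The value 13 first appears (with k ≥ 2) at s[5].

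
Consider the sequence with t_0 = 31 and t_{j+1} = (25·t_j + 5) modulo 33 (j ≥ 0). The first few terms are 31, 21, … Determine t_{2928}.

22

Computing terms: t_0 = 31; t_1 = 21; t_2 = 2; t_3 = 22; t_4 = 27; t_5 = 20; t_6 = 10; t_7 = 24; t_8 = 11; t_9 = 16; t_{10} = 9; t_{11} = 32; t_{12} = 13; t_{13} = 0; t_{14} = 5; t_{15} = 31.
Since t_{15} = t_0 = 31, the sequence is periodic with period 15.
So t_{2928} = t_{0 + ((2928-0) mod 15)} = t_3 = 22.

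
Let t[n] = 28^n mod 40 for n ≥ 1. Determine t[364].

Computing terms: t[1] = 28, t[2] = 24, t[3] = 32, t[4] = 16, t[5] = 8, t[6] = 24.
Since t[6] = t[2] = 24, the sequence is eventually periodic: after a pre-period of length 1 it cycles with period 4.
For n ≥ 2, t[n] depends only on (n - 2) mod 4. (364 - 2) mod 4 = 2, so t[364] = t[4] = 16.

16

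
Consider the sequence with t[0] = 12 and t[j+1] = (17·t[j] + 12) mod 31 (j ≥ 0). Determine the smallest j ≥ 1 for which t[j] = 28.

Computing terms: t[0] = 12, t[1] = 30, t[2] = 26, t[3] = 20, t[4] = 11, t[5] = 13, t[6] = 16, t[7] = 5, t[8] = 4, t[9] = 18, t[10] = 8, t[11] = 24, t[12] = 17, t[13] = 22, t[14] = 14, t[15] = 2, t[16] = 15, t[17] = 19, t[18] = 25, t[19] = 3, t[20] = 1, t[21] = 29, t[22] = 9, t[23] = 10, t[24] = 27, t[25] = 6, t[26] = 21, t[27] = 28, t[28] = 23, t[29] = 0, t[30] = 12.
Since t[30] = t[0] = 12, the sequence is periodic with period 30.
The value 28 first appears (with j ≥ 1) at t[27].

27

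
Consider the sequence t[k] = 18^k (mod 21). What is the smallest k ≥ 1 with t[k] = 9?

2

Computing terms: t[0] = 1; t[1] = 18; t[2] = 9; t[3] = 15; t[4] = 18.
Since t[4] = t[1] = 18, the sequence is eventually periodic: after a pre-period of length 1 it cycles with period 3.
The value 9 first appears (with k ≥ 1) at t[2].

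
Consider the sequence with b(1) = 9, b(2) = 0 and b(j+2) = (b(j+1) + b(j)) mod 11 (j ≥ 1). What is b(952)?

We have b(1) = 9,  b(2) = 0,  b(3) = 9,  b(4) = 9,  b(5) = 7,  b(6) = 5,  b(7) = 1,  b(8) = 6,  b(9) = 7,  b(10) = 2,  b(11) = 9,  b(12) = 0.
Since (b(11), b(12)) = (b(1), b(2)) = (9, 0) (two consecutive terms determine the rest), the sequence is periodic with period 10.
(952 - 1) mod 10 = 1, so b(952) = b(2) = 0.

0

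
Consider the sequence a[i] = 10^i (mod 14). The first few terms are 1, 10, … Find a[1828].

a[0] = 1, a[1] = 10, a[2] = 2, a[3] = 6, a[4] = 4, a[5] = 12, a[6] = 8, a[7] = 10.
Since a[7] = a[1] = 10, the sequence is eventually periodic: after a pre-period of length 1 it cycles with period 6.
For i ≥ 1, a[i] depends only on (i - 1) mod 6. (1828 - 1) mod 6 = 3, so a[1828] = a[4] = 4.

4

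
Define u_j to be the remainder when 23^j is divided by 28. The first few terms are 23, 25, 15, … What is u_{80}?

Listing terms: u_1 = 23,  u_2 = 25,  u_3 = 15,  u_4 = 9,  u_5 = 11,  u_6 = 1,  u_7 = 23.
Since u_7 = u_1 = 23, the sequence is periodic with period 6.
(80 - 1) mod 6 = 1, so u_{80} = u_2 = 25.

25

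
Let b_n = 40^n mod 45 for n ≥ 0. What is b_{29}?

Computing terms: b_0 = 1,  b_1 = 40,  b_2 = 25,  b_3 = 10,  b_4 = 40.
Since b_4 = b_1 = 40, the sequence is eventually periodic: after a pre-period of length 1 it cycles with period 3.
For n ≥ 1, b_n depends only on (n - 1) mod 3. (29 - 1) mod 3 = 1, so b_{29} = b_2 = 25.

25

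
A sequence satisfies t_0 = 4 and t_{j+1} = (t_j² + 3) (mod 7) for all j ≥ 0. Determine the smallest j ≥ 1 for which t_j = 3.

t_0 = 4; t_1 = 5; t_2 = 0; t_3 = 3; t_4 = 5.
Since t_4 = t_1 = 5, the sequence is eventually periodic: after a pre-period of length 1 it cycles with period 3.
The value 3 first appears (with j ≥ 1) at t_3.

3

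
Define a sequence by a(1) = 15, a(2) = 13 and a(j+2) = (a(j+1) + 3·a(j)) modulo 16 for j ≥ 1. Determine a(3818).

13

We have a(1) = 15; a(2) = 13; a(3) = 10; a(4) = 1; a(5) = 15; a(6) = 2; a(7) = 15; a(8) = 5; a(9) = 2; a(10) = 1; a(11) = 7; a(12) = 10; a(13) = 15; a(14) = 13.
Since (a(13), a(14)) = (a(1), a(2)) = (15, 13) (two consecutive terms determine the rest), the sequence is periodic with period 12.
So a(3818) = a(1 + ((3818-1) mod 12)) = a(2) = 13.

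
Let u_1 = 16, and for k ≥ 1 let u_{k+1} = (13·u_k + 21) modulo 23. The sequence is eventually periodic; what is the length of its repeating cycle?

11

Computing terms: u_1 = 16, u_2 = 22, u_3 = 8, u_4 = 10, u_5 = 13, u_6 = 6, u_7 = 7, u_8 = 20, u_9 = 5, u_{10} = 17, u_{11} = 12, u_{12} = 16.
The sequence repeats with period 11.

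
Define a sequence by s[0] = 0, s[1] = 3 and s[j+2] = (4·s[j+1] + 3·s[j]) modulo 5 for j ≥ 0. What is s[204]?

Listing terms: s[0] = 0, s[1] = 3, s[2] = 2, s[3] = 2, s[4] = 4, s[5] = 2, s[6] = 0, s[7] = 1, s[8] = 4, s[9] = 4, s[10] = 3, s[11] = 4, s[12] = 0, s[13] = 2, s[14] = 3, s[15] = 3, s[16] = 1, s[17] = 3, s[18] = 0, s[19] = 4, s[20] = 1, s[21] = 1, s[22] = 2, s[23] = 1, s[24] = 0, s[25] = 3.
The sequence repeats with period 24.
(204 - 0) mod 24 = 12, so s[204] = s[12] = 0.

0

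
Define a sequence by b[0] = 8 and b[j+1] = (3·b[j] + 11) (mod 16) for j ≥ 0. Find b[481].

3

Listing terms: b[0] = 8; b[1] = 3; b[2] = 4; b[3] = 7; b[4] = 0; b[5] = 11; b[6] = 12; b[7] = 15; b[8] = 8.
Since b[8] = b[0] = 8, the sequence is periodic with period 8.
So b[481] = b[0 + ((481-0) mod 8)] = b[1] = 3.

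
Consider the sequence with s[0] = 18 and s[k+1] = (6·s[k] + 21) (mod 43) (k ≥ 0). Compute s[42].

18

s[0] = 18,  s[1] = 0,  s[2] = 21,  s[3] = 18.
Since s[3] = s[0] = 18, the sequence is periodic with period 3.
So s[42] = s[0 + ((42-0) mod 3)] = s[0] = 18.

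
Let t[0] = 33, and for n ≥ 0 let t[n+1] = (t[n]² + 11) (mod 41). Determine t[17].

t[0] = 33,  t[1] = 34,  t[2] = 19,  t[3] = 3,  t[4] = 20,  t[5] = 1,  t[6] = 12,  t[7] = 32,  t[8] = 10,  t[9] = 29,  t[10] = 32.
Since t[10] = t[7] = 32, the sequence is eventually periodic: after a pre-period of length 7 it cycles with period 3.
For n ≥ 7, t[n] depends only on (n - 7) mod 3. (17 - 7) mod 3 = 1, so t[17] = t[8] = 10.

10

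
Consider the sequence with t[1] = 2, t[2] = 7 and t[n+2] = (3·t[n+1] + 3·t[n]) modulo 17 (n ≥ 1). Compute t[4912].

6

Computing terms: t[1] = 2,  t[2] = 7,  t[3] = 10,  t[4] = 0,  t[5] = 13,  t[6] = 5,  t[7] = 3,  t[8] = 7,  t[9] = 13,  t[10] = 9,  t[11] = 15,  t[12] = 4,  t[13] = 6,  t[14] = 13,  t[15] = 6,  t[16] = 6,  t[17] = 2,  t[18] = 7.
The sequence repeats with period 16.
(4912 - 1) mod 16 = 15, so t[4912] = t[16] = 6.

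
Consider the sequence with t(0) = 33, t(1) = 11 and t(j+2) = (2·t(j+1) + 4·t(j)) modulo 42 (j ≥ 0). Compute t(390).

20

We have t(0) = 33,  t(1) = 11,  t(2) = 28,  t(3) = 16,  t(4) = 18,  t(5) = 16,  t(6) = 20,  t(7) = 20,  t(8) = 36,  t(9) = 26,  t(10) = 28,  t(11) = 34,  t(12) = 12,  t(13) = 34,  t(14) = 32,  t(15) = 32,  t(16) = 24,  t(17) = 8,  t(18) = 28,  t(19) = 4,  t(20) = 36,  t(21) = 4,  t(22) = 26,  t(23) = 26,  t(24) = 30,  t(25) = 38,  t(26) = 28,  t(27) = 40,  t(28) = 24,  t(29) = 40,  t(30) = 8,  t(31) = 8,  t(32) = 6,  t(33) = 2,  t(34) = 28,  t(35) = 22,  t(36) = 30,  t(37) = 22,  t(38) = 38,  t(39) = 38,  t(40) = 18,  t(41) = 20,  t(42) = 28,  t(43) = 10,  t(44) = 6,  t(45) = 10,  t(46) = 2,  t(47) = 2,  t(48) = 12,  t(49) = 32,  t(50) = 28,  t(51) = 16.
Since (t(50), t(51)) = (t(2), t(3)) = (28, 16) (two consecutive terms determine the rest), the sequence is eventually periodic: after a pre-period of length 2 it cycles with period 48.
For j ≥ 2, t(j) depends only on (j - 2) mod 48. (390 - 2) mod 48 = 4, so t(390) = t(6) = 20.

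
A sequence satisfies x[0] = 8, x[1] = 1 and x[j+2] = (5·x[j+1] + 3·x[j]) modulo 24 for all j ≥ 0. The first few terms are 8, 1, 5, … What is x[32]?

We have x[0] = 8,  x[1] = 1,  x[2] = 5,  x[3] = 4,  x[4] = 11,  x[5] = 19,  x[6] = 8,  x[7] = 1.
Since (x[6], x[7]) = (x[0], x[1]) = (8, 1) (two consecutive terms determine the rest), the sequence is periodic with period 6.
(32 - 0) mod 6 = 2, so x[32] = x[2] = 5.

5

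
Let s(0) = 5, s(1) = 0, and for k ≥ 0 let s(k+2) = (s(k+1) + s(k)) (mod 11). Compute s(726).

Listing terms: s(0) = 5,  s(1) = 0,  s(2) = 5,  s(3) = 5,  s(4) = 10,  s(5) = 4,  s(6) = 3,  s(7) = 7,  s(8) = 10,  s(9) = 6,  s(10) = 5,  s(11) = 0.
The sequence repeats with period 10.
(726 - 0) mod 10 = 6, so s(726) = s(6) = 3.

3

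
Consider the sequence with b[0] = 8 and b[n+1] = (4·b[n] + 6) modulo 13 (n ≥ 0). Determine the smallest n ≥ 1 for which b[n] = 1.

3

Computing terms: b[0] = 8,  b[1] = 12,  b[2] = 2,  b[3] = 1,  b[4] = 10,  b[5] = 7,  b[6] = 8.
The sequence repeats with period 6.
The value 1 first appears (with n ≥ 1) at b[3].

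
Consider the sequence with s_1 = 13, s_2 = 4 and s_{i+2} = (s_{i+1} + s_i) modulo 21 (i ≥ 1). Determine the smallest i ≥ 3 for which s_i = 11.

11

Computing terms: s_1 = 13,  s_2 = 4,  s_3 = 17,  s_4 = 0,  s_5 = 17,  s_6 = 17,  s_7 = 13,  s_8 = 9,  s_9 = 1,  s_{10} = 10,  s_{11} = 11,  s_{12} = 0,  s_{13} = 11,  s_{14} = 11,  s_{15} = 1,  s_{16} = 12,  s_{17} = 13,  s_{18} = 4.
The sequence repeats with period 16.
The value 11 first appears (with i ≥ 3) at s_{11}.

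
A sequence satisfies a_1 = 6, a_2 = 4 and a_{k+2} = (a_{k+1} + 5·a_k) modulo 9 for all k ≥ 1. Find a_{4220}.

7

We have a_1 = 6; a_2 = 4; a_3 = 7; a_4 = 0; a_5 = 8; a_6 = 8; a_7 = 3; a_8 = 7; a_9 = 4; a_{10} = 3; a_{11} = 5; a_{12} = 2; a_{13} = 0; a_{14} = 1; a_{15} = 1; a_{16} = 6; a_{17} = 2; a_{18} = 5; a_{19} = 6; a_{20} = 4.
Since (a_{19}, a_{20}) = (a_1, a_2) = (6, 4) (two consecutive terms determine the rest), the sequence is periodic with period 18.
So a_{4220} = a_{1 + ((4220-1) mod 18)} = a_8 = 7.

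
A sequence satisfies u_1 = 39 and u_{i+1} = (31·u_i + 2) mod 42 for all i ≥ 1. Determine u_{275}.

5

Computing terms: u_1 = 39,  u_2 = 35,  u_3 = 37,  u_4 = 15,  u_5 = 5,  u_6 = 31,  u_7 = 39.
Since u_7 = u_1 = 39, the sequence is periodic with period 6.
So u_{275} = u_{1 + ((275-1) mod 6)} = u_5 = 5.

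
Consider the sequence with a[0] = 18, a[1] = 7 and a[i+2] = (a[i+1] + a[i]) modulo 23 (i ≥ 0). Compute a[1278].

15

We have a[0] = 18, a[1] = 7, a[2] = 2, a[3] = 9, a[4] = 11, a[5] = 20, a[6] = 8, a[7] = 5, a[8] = 13, a[9] = 18, a[10] = 8, a[11] = 3, a[12] = 11, a[13] = 14, a[14] = 2, a[15] = 16, a[16] = 18, a[17] = 11, a[18] = 6, a[19] = 17, a[20] = 0, a[21] = 17, a[22] = 17, a[23] = 11, a[24] = 5, a[25] = 16, a[26] = 21, a[27] = 14, a[28] = 12, a[29] = 3, a[30] = 15, a[31] = 18, a[32] = 10, a[33] = 5, a[34] = 15, a[35] = 20, a[36] = 12, a[37] = 9, a[38] = 21, a[39] = 7, a[40] = 5, a[41] = 12, a[42] = 17, a[43] = 6, a[44] = 0, a[45] = 6, a[46] = 6, a[47] = 12, a[48] = 18, a[49] = 7.
Since (a[48], a[49]) = (a[0], a[1]) = (18, 7) (two consecutive terms determine the rest), the sequence is periodic with period 48.
(1278 - 0) mod 48 = 30, so a[1278] = a[30] = 15.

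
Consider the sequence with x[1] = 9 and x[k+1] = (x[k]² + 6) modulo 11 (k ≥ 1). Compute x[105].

Computing terms: x[1] = 9,  x[2] = 10,  x[3] = 7,  x[4] = 0,  x[5] = 6,  x[6] = 9.
Since x[6] = x[1] = 9, the sequence is periodic with period 5.
(105 - 1) mod 5 = 4, so x[105] = x[5] = 6.

6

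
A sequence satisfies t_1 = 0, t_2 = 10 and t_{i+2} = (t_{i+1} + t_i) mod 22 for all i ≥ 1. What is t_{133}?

10

Listing terms: t_1 = 0,  t_2 = 10,  t_3 = 10,  t_4 = 20,  t_5 = 8,  t_6 = 6,  t_7 = 14,  t_8 = 20,  t_9 = 12,  t_{10} = 10,  t_{11} = 0,  t_{12} = 10.
The sequence repeats with period 10.
(133 - 1) mod 10 = 2, so t_{133} = t_3 = 10.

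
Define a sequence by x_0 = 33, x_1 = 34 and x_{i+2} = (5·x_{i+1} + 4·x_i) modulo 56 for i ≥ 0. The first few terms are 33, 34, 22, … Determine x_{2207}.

Computing terms: x_0 = 33,  x_1 = 34,  x_2 = 22,  x_3 = 22,  x_4 = 30,  x_5 = 14,  x_6 = 22,  x_7 = 54,  x_8 = 22,  x_9 = 46,  x_{10} = 38,  x_{11} = 38,  x_{12} = 6,  x_{13} = 14,  x_{14} = 38,  x_{15} = 22,  x_{16} = 38,  x_{17} = 54,  x_{18} = 30,  x_{19} = 30,  x_{20} = 46,  x_{21} = 14,  x_{22} = 30,  x_{23} = 38,  x_{24} = 30,  x_{25} = 22,  x_{26} = 6,  x_{27} = 6,  x_{28} = 54,  x_{29} = 14,  x_{30} = 6,  x_{31} = 30,  x_{32} = 6,  x_{33} = 38,  x_{34} = 46,  x_{35} = 46,  x_{36} = 22,  x_{37} = 14,  x_{38} = 46,  x_{39} = 6,  x_{40} = 46,  x_{41} = 30,  x_{42} = 54,  x_{43} = 54,  x_{44} = 38,  x_{45} = 14,  x_{46} = 54,  x_{47} = 46,  x_{48} = 54,  x_{49} = 6,  x_{50} = 22,  x_{51} = 22.
Since (x_{50}, x_{51}) = (x_2, x_3) = (22, 22) (two consecutive terms determine the rest), the sequence is eventually periodic: after a pre-period of length 2 it cycles with period 48.
For i ≥ 2, x_i depends only on (i - 2) mod 48. (2207 - 2) mod 48 = 45, so x_{2207} = x_{47} = 46.

46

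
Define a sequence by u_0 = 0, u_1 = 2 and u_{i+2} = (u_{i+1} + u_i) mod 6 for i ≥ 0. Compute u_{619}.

Listing terms: u_0 = 0,  u_1 = 2,  u_2 = 2,  u_3 = 4,  u_4 = 0,  u_5 = 4,  u_6 = 4,  u_7 = 2,  u_8 = 0,  u_9 = 2.
The sequence repeats with period 8.
So u_{619} = u_{0 + ((619-0) mod 8)} = u_3 = 4.

4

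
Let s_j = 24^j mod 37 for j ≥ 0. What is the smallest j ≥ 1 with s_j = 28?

s_0 = 1, s_1 = 24, s_2 = 21, s_3 = 23, s_4 = 34, s_5 = 2, s_6 = 11, s_7 = 5, s_8 = 9, s_9 = 31, s_{10} = 4, s_{11} = 22, s_{12} = 10, s_{13} = 18, s_{14} = 25, s_{15} = 8, s_{16} = 7, s_{17} = 20, s_{18} = 36, s_{19} = 13, s_{20} = 16, s_{21} = 14, s_{22} = 3, s_{23} = 35, s_{24} = 26, s_{25} = 32, s_{26} = 28, s_{27} = 6, s_{28} = 33, s_{29} = 15, s_{30} = 27, s_{31} = 19, s_{32} = 12, s_{33} = 29, s_{34} = 30, s_{35} = 17, s_{36} = 1.
The sequence repeats with period 36.
The value 28 first appears (with j ≥ 1) at s_{26}.

26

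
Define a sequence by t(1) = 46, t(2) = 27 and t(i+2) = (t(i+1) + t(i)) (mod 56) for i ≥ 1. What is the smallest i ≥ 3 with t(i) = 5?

t(1) = 46, t(2) = 27, t(3) = 17, t(4) = 44, t(5) = 5, t(6) = 49, t(7) = 54, t(8) = 47, t(9) = 45, t(10) = 36, t(11) = 25, t(12) = 5, t(13) = 30, t(14) = 35, t(15) = 9, t(16) = 44, t(17) = 53, t(18) = 41, t(19) = 38, t(20) = 23, t(21) = 5, t(22) = 28, t(23) = 33, t(24) = 5, t(25) = 38, t(26) = 43, t(27) = 25, t(28) = 12, t(29) = 37, t(30) = 49, t(31) = 30, t(32) = 23, t(33) = 53, t(34) = 20, t(35) = 17, t(36) = 37, t(37) = 54, t(38) = 35, t(39) = 33, t(40) = 12, t(41) = 45, t(42) = 1, t(43) = 46, t(44) = 47, t(45) = 37, t(46) = 28, t(47) = 9, t(48) = 37, t(49) = 46, t(50) = 27.
The sequence repeats with period 48.
The value 5 first appears (with i ≥ 3) at t(5).

5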